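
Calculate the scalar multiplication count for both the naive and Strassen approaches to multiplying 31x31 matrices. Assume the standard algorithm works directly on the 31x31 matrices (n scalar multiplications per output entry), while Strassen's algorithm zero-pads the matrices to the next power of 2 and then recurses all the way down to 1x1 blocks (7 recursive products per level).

Matrix multiplication for 31x31 matrices:

Strassen's algorithm requires power-of-2 dimensions. Pad 31x31 to 32x32 (next power of 2).

Standard algorithm: 31^3 = 29791 multiplications
Strassen's algorithm: 7^(log2(32)) = 7^5 = 16807 multiplications
Savings: 29791 - 16807 = 12984 multiplications

Standard: 29791 multiplications (31^3). Strassen: 16807 multiplications (7^5, after padding to 32x32). Strassen reduces 8 recursive multiplications to 7 at each level.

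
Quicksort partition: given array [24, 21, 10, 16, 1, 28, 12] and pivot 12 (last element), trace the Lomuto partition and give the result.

Lomuto partition with pivot = 12:

Initial array: [24, 21, 10, 16, 1, 28, 12]

arr[0]=24 > 12: no swap
arr[1]=21 > 12: no swap
arr[2]=10 <= 12: swap with position 0, array becomes [10, 21, 24, 16, 1, 28, 12]
arr[3]=16 > 12: no swap
arr[4]=1 <= 12: swap with position 1, array becomes [10, 1, 24, 16, 21, 28, 12]
arr[5]=28 > 12: no swap

Place pivot at position 2: [10, 1, 12, 16, 21, 28, 24]
Pivot position: 2

After partitioning with pivot 12, the array becomes [10, 1, 12, 16, 21, 28, 24]. The pivot is placed at index 2. All elements to the left of the pivot are <= 12, and all elements to the right are > 12.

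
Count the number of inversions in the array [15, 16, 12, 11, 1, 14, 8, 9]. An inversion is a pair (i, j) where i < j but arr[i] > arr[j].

Finding inversions in [15, 16, 12, 11, 1, 14, 8, 9]:

(0, 2): arr[0]=15 > arr[2]=12
(0, 3): arr[0]=15 > arr[3]=11
(0, 4): arr[0]=15 > arr[4]=1
(0, 5): arr[0]=15 > arr[5]=14
(0, 6): arr[0]=15 > arr[6]=8
(0, 7): arr[0]=15 > arr[7]=9
(1, 2): arr[1]=16 > arr[2]=12
(1, 3): arr[1]=16 > arr[3]=11
(1, 4): arr[1]=16 > arr[4]=1
(1, 5): arr[1]=16 > arr[5]=14
(1, 6): arr[1]=16 > arr[6]=8
(1, 7): arr[1]=16 > arr[7]=9
(2, 3): arr[2]=12 > arr[3]=11
(2, 4): arr[2]=12 > arr[4]=1
(2, 6): arr[2]=12 > arr[6]=8
(2, 7): arr[2]=12 > arr[7]=9
(3, 4): arr[3]=11 > arr[4]=1
(3, 6): arr[3]=11 > arr[6]=8
(3, 7): arr[3]=11 > arr[7]=9
(5, 6): arr[5]=14 > arr[6]=8
(5, 7): arr[5]=14 > arr[7]=9

Total inversions: 21

The array has 21 inversion(s): (0,2), (0,3), (0,4), (0,5), (0,6), (0,7), (1,2), (1,3), (1,4), (1,5), (1,6), (1,7), (2,3), (2,4), (2,6), (2,7), (3,4), (3,6), (3,7), (5,6), (5,7). Each pair (i,j) satisfies i < j and arr[i] > arr[j].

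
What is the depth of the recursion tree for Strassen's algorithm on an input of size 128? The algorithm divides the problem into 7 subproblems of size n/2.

For divide and conquer with division factor 2:

Problem sizes at each level:
Level 0: 128
Level 1: 64
Level 2: 32
Level 3: 16
Level 4: 8
Level 5: 4
Level 6: 2
Level 7: 1

The root is level 0 and the size-1 base case is level 7 (the tree spans levels 0 through 7, i.e. 8 levels counting the root), so the depth is the number of divisions: log_2(128) = 7

The recursion tree depth is log_2(128) = 7. At each level, the problem size is divided by 2, so it takes 7 divisions to reduce to a base case of size 1. The algorithm makes 7 recursive calls at each level.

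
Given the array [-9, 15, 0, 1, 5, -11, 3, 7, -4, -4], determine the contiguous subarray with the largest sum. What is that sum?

Using Kadane's algorithm on [-9, 15, 0, 1, 5, -11, 3, 7, -4, -4]:

Scanning through the array:
Position 1 (value 15): max_ending_here = 15, max_so_far = 15
Position 2 (value 0): max_ending_here = 15, max_so_far = 15
Position 3 (value 1): max_ending_here = 16, max_so_far = 16
Position 4 (value 5): max_ending_here = 21, max_so_far = 21
Position 5 (value -11): max_ending_here = 10, max_so_far = 21
Position 6 (value 3): max_ending_here = 13, max_so_far = 21
Position 7 (value 7): max_ending_here = 20, max_so_far = 21
Position 8 (value -4): max_ending_here = 16, max_so_far = 21
Position 9 (value -4): max_ending_here = 12, max_so_far = 21

Maximum subarray: [15, 0, 1, 5]
Maximum sum: 21

The maximum subarray is [15, 0, 1, 5] with sum 21. This subarray runs from index 1 to index 4.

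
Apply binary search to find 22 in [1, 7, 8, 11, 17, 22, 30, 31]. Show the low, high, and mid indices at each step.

Binary search for 22 in [1, 7, 8, 11, 17, 22, 30, 31]:

lo=0, hi=7, mid=3, arr[mid]=11 -> 11 < 22, search right half
lo=4, hi=7, mid=5, arr[mid]=22 -> Found target at index 5!

Binary search finds 22 at index 5 after 2 comparisons. The search repeatedly halves the search space by comparing with the middle element.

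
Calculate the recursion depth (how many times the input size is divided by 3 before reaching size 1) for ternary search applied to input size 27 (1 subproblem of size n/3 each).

For divide and conquer with division factor 3:

Problem sizes at each level:
Level 0: 27
Level 1: 9
Level 2: 3
Level 3: 1

The root is level 0 and the size-1 base case is level 3 (the tree spans levels 0 through 3, i.e. 4 levels counting the root), so the depth is the number of divisions: log_3(27) = 3

The recursion tree depth is log_3(27) = 3. At each level, the problem size is divided by 3, so it takes 3 divisions to reduce to a base case of size 1. The algorithm makes 1 recursive call at each level.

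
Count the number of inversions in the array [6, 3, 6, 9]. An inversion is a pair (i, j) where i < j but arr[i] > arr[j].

Finding inversions in [6, 3, 6, 9]:

(0, 1): arr[0]=6 > arr[1]=3

Total inversions: 1

The array has 1 inversion(s): (0,1). Each pair (i,j) satisfies i < j and arr[i] > arr[j].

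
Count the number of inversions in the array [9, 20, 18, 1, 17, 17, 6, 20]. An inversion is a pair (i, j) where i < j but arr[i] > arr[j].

Finding inversions in [9, 20, 18, 1, 17, 17, 6, 20]:

(0, 3): arr[0]=9 > arr[3]=1
(0, 6): arr[0]=9 > arr[6]=6
(1, 2): arr[1]=20 > arr[2]=18
(1, 3): arr[1]=20 > arr[3]=1
(1, 4): arr[1]=20 > arr[4]=17
(1, 5): arr[1]=20 > arr[5]=17
(1, 6): arr[1]=20 > arr[6]=6
(2, 3): arr[2]=18 > arr[3]=1
(2, 4): arr[2]=18 > arr[4]=17
(2, 5): arr[2]=18 > arr[5]=17
(2, 6): arr[2]=18 > arr[6]=6
(4, 6): arr[4]=17 > arr[6]=6
(5, 6): arr[5]=17 > arr[6]=6

Total inversions: 13

The array has 13 inversion(s): (0,3), (0,6), (1,2), (1,3), (1,4), (1,5), (1,6), (2,3), (2,4), (2,5), (2,6), (4,6), (5,6). Each pair (i,j) satisfies i < j and arr[i] > arr[j].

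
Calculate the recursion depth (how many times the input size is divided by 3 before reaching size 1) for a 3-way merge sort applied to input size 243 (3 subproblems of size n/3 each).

For divide and conquer with division factor 3:

Problem sizes at each level:
Level 0: 243
Level 1: 81
Level 2: 27
Level 3: 9
Level 4: 3
Level 5: 1

The root is level 0 and the size-1 base case is level 5 (the tree spans levels 0 through 5, i.e. 6 levels counting the root), so the depth is the number of divisions: log_3(243) = 5

The recursion tree depth is log_3(243) = 5. At each level, the problem size is divided by 3, so it takes 5 divisions to reduce to a base case of size 1. The algorithm makes 3 recursive calls at each level.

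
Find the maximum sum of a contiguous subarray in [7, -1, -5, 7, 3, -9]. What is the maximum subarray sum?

Using Kadane's algorithm on [7, -1, -5, 7, 3, -9]:

Scanning through the array:
Position 1 (value -1): max_ending_here = 6, max_so_far = 7
Position 2 (value -5): max_ending_here = 1, max_so_far = 7
Position 3 (value 7): max_ending_here = 8, max_so_far = 8
Position 4 (value 3): max_ending_here = 11, max_so_far = 11
Position 5 (value -9): max_ending_here = 2, max_so_far = 11

Maximum subarray: [7, -1, -5, 7, 3]
Maximum sum: 11

The maximum subarray is [7, -1, -5, 7, 3] with sum 11. This subarray runs from index 0 to index 4.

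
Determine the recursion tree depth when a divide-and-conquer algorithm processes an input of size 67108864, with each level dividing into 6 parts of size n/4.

For divide and conquer with division factor 4:

Problem sizes at each level:
Level 0: 67108864
Level 1: 16777216
Level 2: 4194304
Level 3: 1048576
Level 4: 262144
Level 5: 65536
Level 6: 16384
Level 7: 4096
Level 8: 1024
Level 9: 256
Level 10: 64
Level 11: 16
Level 12: 4
Level 13: 1

The root is level 0 and the size-1 base case is level 13 (the tree spans levels 0 through 13, i.e. 14 levels counting the root), so the depth is the number of divisions: log_4(67108864) = 13

The recursion tree depth is log_4(67108864) = 13. At each level, the problem size is divided by 4, so it takes 13 divisions to reduce to a base case of size 1. The algorithm makes 6 recursive calls at each level.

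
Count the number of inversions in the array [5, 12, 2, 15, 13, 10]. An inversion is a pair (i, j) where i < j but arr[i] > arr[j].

Finding inversions in [5, 12, 2, 15, 13, 10]:

(0, 2): arr[0]=5 > arr[2]=2
(1, 2): arr[1]=12 > arr[2]=2
(1, 5): arr[1]=12 > arr[5]=10
(3, 4): arr[3]=15 > arr[4]=13
(3, 5): arr[3]=15 > arr[5]=10
(4, 5): arr[4]=13 > arr[5]=10

Total inversions: 6

The array has 6 inversion(s): (0,2), (1,2), (1,5), (3,4), (3,5), (4,5). Each pair (i,j) satisfies i < j and arr[i] > arr[j].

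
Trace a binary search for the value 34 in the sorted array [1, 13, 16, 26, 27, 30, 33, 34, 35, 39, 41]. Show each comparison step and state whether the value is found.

Binary search for 34 in [1, 13, 16, 26, 27, 30, 33, 34, 35, 39, 41]:

lo=0, hi=10, mid=5, arr[mid]=30 -> 30 < 34, search right half
lo=6, hi=10, mid=8, arr[mid]=35 -> 35 > 34, search left half
lo=6, hi=7, mid=6, arr[mid]=33 -> 33 < 34, search right half
lo=7, hi=7, mid=7, arr[mid]=34 -> Found target at index 7!

Binary search finds 34 at index 7 after 4 comparisons. The search repeatedly halves the search space by comparing with the middle element.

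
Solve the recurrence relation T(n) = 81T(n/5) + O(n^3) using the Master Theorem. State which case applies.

Master Theorem for T(n) = 81T(n/5) + O(n^3):

a = 81, b = 5, c = 3
log_b(a) = log_5(81) = 2.7304

Case 3: c = 3 > log_5(81) = 2.7304
T(n) = O(n^3) = O(n^3)

For T(n) = 81T(n/5) + O(n^3): log_5(81) = 2.7304. This is Case 3 of the Master Theorem (c > log_b(a), work dominated by root), giving O(n^3).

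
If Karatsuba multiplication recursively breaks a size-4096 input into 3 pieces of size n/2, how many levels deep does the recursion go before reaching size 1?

For divide and conquer with division factor 2:

Problem sizes at each level:
Level 0: 4096
Level 1: 2048
Level 2: 1024
Level 3: 512
Level 4: 256
Level 5: 128
Level 6: 64
Level 7: 32
Level 8: 16
Level 9: 8
Level 10: 4
Level 11: 2
Level 12: 1

The root is level 0 and the size-1 base case is level 12 (the tree spans levels 0 through 12, i.e. 13 levels counting the root), so the depth is the number of divisions: log_2(4096) = 12

The recursion tree depth is log_2(4096) = 12. At each level, the problem size is divided by 2, so it takes 12 divisions to reduce to a base case of size 1. The algorithm makes 3 recursive calls at each level.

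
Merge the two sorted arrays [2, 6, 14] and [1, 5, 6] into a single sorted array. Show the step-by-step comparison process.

Merging process:

Compare 2 vs 1: take 1 from right. Merged: [1]
Compare 2 vs 5: take 2 from left. Merged: [1, 2]
Compare 6 vs 5: take 5 from right. Merged: [1, 2, 5]
Compare 6 vs 6: take 6 from left. Merged: [1, 2, 5, 6]
Compare 14 vs 6: take 6 from right. Merged: [1, 2, 5, 6, 6]
Append remaining from left: [14]. Merged: [1, 2, 5, 6, 6, 14]

Final merged array: [1, 2, 5, 6, 6, 14]
Total comparisons: 5

The merged array is [1, 2, 5, 6, 6, 14], requiring 5 comparisons. The merge step runs in O(n) time where n is the total number of elements.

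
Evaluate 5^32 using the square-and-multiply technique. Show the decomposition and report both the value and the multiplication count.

Computing 5^32 by squaring (build up from 5^1; each line after the first costs one multiplication):

5^1 = 5
5^2 = (5^1)^2 = 5^2 = 25
5^4 = (5^2)^2 = 25^2 = 625
5^8 = (5^4)^2 = 625^2 = 390625
5^16 = (5^8)^2 = 390625^2 = 152587890625
5^32 = (5^16)^2 = 152587890625^2 = 23283064365386962890625

Result: 23283064365386962890625
Multiplications needed: 5 (5 lines after 5^1)

5^32 = 23283064365386962890625. Using exponentiation by squaring, this requires 5 multiplications. The key idea: if the exponent is even, square the half-power; if odd, multiply by the base once.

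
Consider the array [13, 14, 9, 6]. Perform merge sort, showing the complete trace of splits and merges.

Merge sort trace:

Split: [13, 14, 9, 6] -> [13, 14] and [9, 6]
  Split: [13, 14] -> [13] and [14]
  Merge: [13] + [14] -> [13, 14]
  Split: [9, 6] -> [9] and [6]
  Merge: [9] + [6] -> [6, 9]
Merge: [13, 14] + [6, 9] -> [6, 9, 13, 14]

Final sorted array: [6, 9, 13, 14]

The merge sort proceeds by recursively splitting the array and merging sorted halves.
After all merges, the sorted array is [6, 9, 13, 14].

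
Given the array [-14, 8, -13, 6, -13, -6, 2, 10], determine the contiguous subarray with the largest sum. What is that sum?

Using Kadane's algorithm on [-14, 8, -13, 6, -13, -6, 2, 10]:

Scanning through the array:
Position 1 (value 8): max_ending_here = 8, max_so_far = 8
Position 2 (value -13): max_ending_here = -5, max_so_far = 8
Position 3 (value 6): max_ending_here = 6, max_so_far = 8
Position 4 (value -13): max_ending_here = -7, max_so_far = 8
Position 5 (value -6): max_ending_here = -6, max_so_far = 8
Position 6 (value 2): max_ending_here = 2, max_so_far = 8
Position 7 (value 10): max_ending_here = 12, max_so_far = 12

Maximum subarray: [2, 10]
Maximum sum: 12

The maximum subarray is [2, 10] with sum 12. This subarray runs from index 6 to index 7.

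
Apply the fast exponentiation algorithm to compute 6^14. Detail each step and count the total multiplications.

Computing 6^14 by squaring (build up from 6^1; each line after the first costs one multiplication):

6^1 = 6
6^2 = (6^1)^2 = 6^2 = 36
6^3 = 6 * 6^2 = 6 * 36 = 216
6^6 = (6^3)^2 = 216^2 = 46656
6^7 = 6 * 6^6 = 6 * 46656 = 279936
6^14 = (6^7)^2 = 279936^2 = 78364164096

Result: 78364164096
Multiplications needed: 5 (5 lines after 6^1)

6^14 = 78364164096. Using exponentiation by squaring, this requires 5 multiplications. The key idea: if the exponent is even, square the half-power; if odd, multiply by the base once.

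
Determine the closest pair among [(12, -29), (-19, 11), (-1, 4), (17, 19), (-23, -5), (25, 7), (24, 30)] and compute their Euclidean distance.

Computing all pairwise distances among 7 points:

d((12, -29), (-19, 11)) = 50.6063
d((12, -29), (-1, 4)) = 35.4683
d((12, -29), (17, 19)) = 48.2597
d((12, -29), (-23, -5)) = 42.4382
d((12, -29), (25, 7)) = 38.2753
d((12, -29), (24, 30)) = 60.208
d((-19, 11), (-1, 4)) = 19.3132
d((-19, 11), (17, 19)) = 36.8782
d((-19, 11), (-23, -5)) = 16.4924
d((-19, 11), (25, 7)) = 44.1814
d((-19, 11), (24, 30)) = 47.0106
d((-1, 4), (17, 19)) = 23.4307
d((-1, 4), (-23, -5)) = 23.7697
d((-1, 4), (25, 7)) = 26.1725
d((-1, 4), (24, 30)) = 36.0694
d((17, 19), (-23, -5)) = 46.6476
d((17, 19), (25, 7)) = 14.4222
d((17, 19), (24, 30)) = 13.0384 <-- minimum
d((-23, -5), (25, 7)) = 49.4773
d((-23, -5), (24, 30)) = 58.6003
d((25, 7), (24, 30)) = 23.0217

Closest pair: (17, 19) and (24, 30) with distance 13.0384

The closest pair is (17, 19) and (24, 30) with Euclidean distance 13.0384. For 7 points, brute-force pairwise comparison is shown above. For large n, the divide-and-conquer algorithm (sort by x, recurse on halves, check the dividing strip) achieves O(n log n).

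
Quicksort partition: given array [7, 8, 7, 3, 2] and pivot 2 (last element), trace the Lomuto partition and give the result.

Lomuto partition with pivot = 2:

Initial array: [7, 8, 7, 3, 2]

arr[0]=7 > 2: no swap
arr[1]=8 > 2: no swap
arr[2]=7 > 2: no swap
arr[3]=3 > 2: no swap

Place pivot at position 0: [2, 8, 7, 3, 7]
Pivot position: 0

After partitioning with pivot 2, the array becomes [2, 8, 7, 3, 7]. The pivot is placed at index 0. All elements to the left of the pivot are <= 2, and all elements to the right are > 2.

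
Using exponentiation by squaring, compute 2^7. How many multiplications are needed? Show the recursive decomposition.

Computing 2^7 by squaring (build up from 2^1; each line after the first costs one multiplication):

2^1 = 2
2^2 = (2^1)^2 = 2^2 = 4
2^3 = 2 * 2^2 = 2 * 4 = 8
2^6 = (2^3)^2 = 8^2 = 64
2^7 = 2 * 2^6 = 2 * 64 = 128

Result: 128
Multiplications needed: 4 (4 lines after 2^1)

2^7 = 128. Using exponentiation by squaring, this requires 4 multiplications. The key idea: if the exponent is even, square the half-power; if odd, multiply by the base once.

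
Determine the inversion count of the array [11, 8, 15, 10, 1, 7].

Finding inversions in [11, 8, 15, 10, 1, 7]:

(0, 1): arr[0]=11 > arr[1]=8
(0, 3): arr[0]=11 > arr[3]=10
(0, 4): arr[0]=11 > arr[4]=1
(0, 5): arr[0]=11 > arr[5]=7
(1, 4): arr[1]=8 > arr[4]=1
(1, 5): arr[1]=8 > arr[5]=7
(2, 3): arr[2]=15 > arr[3]=10
(2, 4): arr[2]=15 > arr[4]=1
(2, 5): arr[2]=15 > arr[5]=7
(3, 4): arr[3]=10 > arr[4]=1
(3, 5): arr[3]=10 > arr[5]=7

Total inversions: 11

The array has 11 inversion(s): (0,1), (0,3), (0,4), (0,5), (1,4), (1,5), (2,3), (2,4), (2,5), (3,4), (3,5). Each pair (i,j) satisfies i < j and arr[i] > arr[j].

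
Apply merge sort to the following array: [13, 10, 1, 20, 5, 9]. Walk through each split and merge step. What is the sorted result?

Merge sort trace:

Split: [13, 10, 1, 20, 5, 9] -> [13, 10, 1] and [20, 5, 9]
  Split: [13, 10, 1] -> [13] and [10, 1]
    Split: [10, 1] -> [10] and [1]
    Merge: [10] + [1] -> [1, 10]
  Merge: [13] + [1, 10] -> [1, 10, 13]
  Split: [20, 5, 9] -> [20] and [5, 9]
    Split: [5, 9] -> [5] and [9]
    Merge: [5] + [9] -> [5, 9]
  Merge: [20] + [5, 9] -> [5, 9, 20]
Merge: [1, 10, 13] + [5, 9, 20] -> [1, 5, 9, 10, 13, 20]

Final sorted array: [1, 5, 9, 10, 13, 20]

The merge sort proceeds by recursively splitting the array and merging sorted halves.
After all merges, the sorted array is [1, 5, 9, 10, 13, 20].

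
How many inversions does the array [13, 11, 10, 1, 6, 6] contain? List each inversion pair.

Finding inversions in [13, 11, 10, 1, 6, 6]:

(0, 1): arr[0]=13 > arr[1]=11
(0, 2): arr[0]=13 > arr[2]=10
(0, 3): arr[0]=13 > arr[3]=1
(0, 4): arr[0]=13 > arr[4]=6
(0, 5): arr[0]=13 > arr[5]=6
(1, 2): arr[1]=11 > arr[2]=10
(1, 3): arr[1]=11 > arr[3]=1
(1, 4): arr[1]=11 > arr[4]=6
(1, 5): arr[1]=11 > arr[5]=6
(2, 3): arr[2]=10 > arr[3]=1
(2, 4): arr[2]=10 > arr[4]=6
(2, 5): arr[2]=10 > arr[5]=6

Total inversions: 12

The array has 12 inversion(s): (0,1), (0,2), (0,3), (0,4), (0,5), (1,2), (1,3), (1,4), (1,5), (2,3), (2,4), (2,5). Each pair (i,j) satisfies i < j and arr[i] > arr[j].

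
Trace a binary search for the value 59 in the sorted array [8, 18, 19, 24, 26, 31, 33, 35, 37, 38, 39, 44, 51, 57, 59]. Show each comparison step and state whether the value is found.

Binary search for 59 in [8, 18, 19, 24, 26, 31, 33, 35, 37, 38, 39, 44, 51, 57, 59]:

lo=0, hi=14, mid=7, arr[mid]=35 -> 35 < 59, search right half
lo=8, hi=14, mid=11, arr[mid]=44 -> 44 < 59, search right half
lo=12, hi=14, mid=13, arr[mid]=57 -> 57 < 59, search right half
lo=14, hi=14, mid=14, arr[mid]=59 -> Found target at index 14!

Binary search finds 59 at index 14 after 4 comparisons. The search repeatedly halves the search space by comparing with the middle element.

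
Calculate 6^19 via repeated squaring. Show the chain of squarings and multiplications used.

Computing 6^19 by squaring (build up from 6^1; each line after the first costs one multiplication):

6^1 = 6
6^2 = (6^1)^2 = 6^2 = 36
6^4 = (6^2)^2 = 36^2 = 1296
6^8 = (6^4)^2 = 1296^2 = 1679616
6^9 = 6 * 6^8 = 6 * 1679616 = 10077696
6^18 = (6^9)^2 = 10077696^2 = 101559956668416
6^19 = 6 * 6^18 = 6 * 101559956668416 = 609359740010496

Result: 609359740010496
Multiplications needed: 6 (6 lines after 6^1)

6^19 = 609359740010496. Using exponentiation by squaring, this requires 6 multiplications. The key idea: if the exponent is even, square the half-power; if odd, multiply by the base once.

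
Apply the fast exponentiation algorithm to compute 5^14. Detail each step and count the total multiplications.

Computing 5^14 by squaring (build up from 5^1; each line after the first costs one multiplication):

5^1 = 5
5^2 = (5^1)^2 = 5^2 = 25
5^3 = 5 * 5^2 = 5 * 25 = 125
5^6 = (5^3)^2 = 125^2 = 15625
5^7 = 5 * 5^6 = 5 * 15625 = 78125
5^14 = (5^7)^2 = 78125^2 = 6103515625

Result: 6103515625
Multiplications needed: 5 (5 lines after 5^1)

5^14 = 6103515625. Using exponentiation by squaring, this requires 5 multiplications. The key idea: if the exponent is even, square the half-power; if odd, multiply by the base once.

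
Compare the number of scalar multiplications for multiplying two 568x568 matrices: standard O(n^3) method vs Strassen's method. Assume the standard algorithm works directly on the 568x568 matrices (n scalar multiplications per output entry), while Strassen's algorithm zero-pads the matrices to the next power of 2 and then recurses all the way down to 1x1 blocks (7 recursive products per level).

Matrix multiplication for 568x568 matrices:

Strassen's algorithm requires power-of-2 dimensions. Pad 568x568 to 1024x1024 (next power of 2).

Standard algorithm: 568^3 = 183250432 multiplications
Strassen's algorithm: 7^(log2(1024)) = 7^10 = 282475249 multiplications
Difference: 183250432 - 282475249 = -99224817 (Strassen uses MORE here due to padding overhead — for small or just-over-power-of-2 n, padding can outweigh the per-level savings)

Standard: 183250432 multiplications (568^3). Strassen: 282475249 multiplications (7^10, after padding to 1024x1024). Strassen reduces 8 recursive multiplications to 7 at each level.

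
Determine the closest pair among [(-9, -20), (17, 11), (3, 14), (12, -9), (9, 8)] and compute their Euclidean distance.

Computing all pairwise distances among 5 points:

d((-9, -20), (17, 11)) = 40.4599
d((-9, -20), (3, 14)) = 36.0555
d((-9, -20), (12, -9)) = 23.7065
d((-9, -20), (9, 8)) = 33.2866
d((17, 11), (3, 14)) = 14.3178
d((17, 11), (12, -9)) = 20.6155
d((17, 11), (9, 8)) = 8.544
d((3, 14), (12, -9)) = 24.6982
d((3, 14), (9, 8)) = 8.4853 <-- minimum
d((12, -9), (9, 8)) = 17.2627

Closest pair: (3, 14) and (9, 8) with distance 8.4853

The closest pair is (3, 14) and (9, 8) with Euclidean distance 8.4853. For 5 points, brute-force pairwise comparison is shown above. For large n, the divide-and-conquer algorithm (sort by x, recurse on halves, check the dividing strip) achieves O(n log n).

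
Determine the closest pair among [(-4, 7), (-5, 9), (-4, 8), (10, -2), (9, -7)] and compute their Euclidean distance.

Computing all pairwise distances among 5 points:

d((-4, 7), (-5, 9)) = 2.2361
d((-4, 7), (-4, 8)) = 1.0 <-- minimum
d((-4, 7), (10, -2)) = 16.6433
d((-4, 7), (9, -7)) = 19.105
d((-5, 9), (-4, 8)) = 1.4142
d((-5, 9), (10, -2)) = 18.6011
d((-5, 9), (9, -7)) = 21.2603
d((-4, 8), (10, -2)) = 17.2047
d((-4, 8), (9, -7)) = 19.8494
d((10, -2), (9, -7)) = 5.099

Closest pair: (-4, 7) and (-4, 8) with distance 1.0

The closest pair is (-4, 7) and (-4, 8) with Euclidean distance 1.0. For 5 points, brute-force pairwise comparison is shown above. For large n, the divide-and-conquer algorithm (sort by x, recurse on halves, check the dividing strip) achieves O(n log n).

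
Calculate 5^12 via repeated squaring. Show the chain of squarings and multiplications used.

Computing 5^12 by squaring (build up from 5^1; each line after the first costs one multiplication):

5^1 = 5
5^2 = (5^1)^2 = 5^2 = 25
5^3 = 5 * 5^2 = 5 * 25 = 125
5^6 = (5^3)^2 = 125^2 = 15625
5^12 = (5^6)^2 = 15625^2 = 244140625

Result: 244140625
Multiplications needed: 4 (4 lines after 5^1)

5^12 = 244140625. Using exponentiation by squaring, this requires 4 multiplications. The key idea: if the exponent is even, square the half-power; if odd, multiply by the base once.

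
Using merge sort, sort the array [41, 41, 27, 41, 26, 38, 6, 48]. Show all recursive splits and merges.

Merge sort trace:

Split: [41, 41, 27, 41, 26, 38, 6, 48] -> [41, 41, 27, 41] and [26, 38, 6, 48]
  Split: [41, 41, 27, 41] -> [41, 41] and [27, 41]
    Split: [41, 41] -> [41] and [41]
    Merge: [41] + [41] -> [41, 41]
    Split: [27, 41] -> [27] and [41]
    Merge: [27] + [41] -> [27, 41]
  Merge: [41, 41] + [27, 41] -> [27, 41, 41, 41]
  Split: [26, 38, 6, 48] -> [26, 38] and [6, 48]
    Split: [26, 38] -> [26] and [38]
    Merge: [26] + [38] -> [26, 38]
    Split: [6, 48] -> [6] and [48]
    Merge: [6] + [48] -> [6, 48]
  Merge: [26, 38] + [6, 48] -> [6, 26, 38, 48]
Merge: [27, 41, 41, 41] + [6, 26, 38, 48] -> [6, 26, 27, 38, 41, 41, 41, 48]

Final sorted array: [6, 26, 27, 38, 41, 41, 41, 48]

The merge sort proceeds by recursively splitting the array and merging sorted halves.
After all merges, the sorted array is [6, 26, 27, 38, 41, 41, 41, 48].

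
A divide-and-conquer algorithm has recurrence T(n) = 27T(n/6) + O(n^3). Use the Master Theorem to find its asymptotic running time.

Master Theorem for T(n) = 27T(n/6) + O(n^3):

a = 27, b = 6, c = 3
log_b(a) = log_6(27) = 1.8394

Case 3: c = 3 > log_6(27) = 1.8394
T(n) = O(n^3) = O(n^3)

For T(n) = 27T(n/6) + O(n^3): log_6(27) = 1.8394. This is Case 3 of the Master Theorem (c > log_b(a), work dominated by root), giving O(n^3).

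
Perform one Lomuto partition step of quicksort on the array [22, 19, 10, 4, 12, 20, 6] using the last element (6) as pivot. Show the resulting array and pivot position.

Lomuto partition with pivot = 6:

Initial array: [22, 19, 10, 4, 12, 20, 6]

arr[0]=22 > 6: no swap
arr[1]=19 > 6: no swap
arr[2]=10 > 6: no swap
arr[3]=4 <= 6: swap with position 0, array becomes [4, 19, 10, 22, 12, 20, 6]
arr[4]=12 > 6: no swap
arr[5]=20 > 6: no swap

Place pivot at position 1: [4, 6, 10, 22, 12, 20, 19]
Pivot position: 1

After partitioning with pivot 6, the array becomes [4, 6, 10, 22, 12, 20, 19]. The pivot is placed at index 1. All elements to the left of the pivot are <= 6, and all elements to the right are > 6.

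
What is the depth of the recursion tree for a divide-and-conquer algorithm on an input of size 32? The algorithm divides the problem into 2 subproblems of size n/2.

For divide and conquer with division factor 2:

Problem sizes at each level:
Level 0: 32
Level 1: 16
Level 2: 8
Level 3: 4
Level 4: 2
Level 5: 1

The root is level 0 and the size-1 base case is level 5 (the tree spans levels 0 through 5, i.e. 6 levels counting the root), so the depth is the number of divisions: log_2(32) = 5

The recursion tree depth is log_2(32) = 5. At each level, the problem size is divided by 2, so it takes 5 divisions to reduce to a base case of size 1. The algorithm makes 2 recursive calls at each level.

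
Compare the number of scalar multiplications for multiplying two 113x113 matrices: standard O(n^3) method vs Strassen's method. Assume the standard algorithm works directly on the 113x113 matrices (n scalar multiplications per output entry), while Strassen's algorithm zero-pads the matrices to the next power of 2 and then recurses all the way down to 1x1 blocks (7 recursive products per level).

Matrix multiplication for 113x113 matrices:

Strassen's algorithm requires power-of-2 dimensions. Pad 113x113 to 128x128 (next power of 2).

Standard algorithm: 113^3 = 1442897 multiplications
Strassen's algorithm: 7^(log2(128)) = 7^7 = 823543 multiplications
Savings: 1442897 - 823543 = 619354 multiplications

Standard: 1442897 multiplications (113^3). Strassen: 823543 multiplications (7^7, after padding to 128x128). Strassen reduces 8 recursive multiplications to 7 at each level.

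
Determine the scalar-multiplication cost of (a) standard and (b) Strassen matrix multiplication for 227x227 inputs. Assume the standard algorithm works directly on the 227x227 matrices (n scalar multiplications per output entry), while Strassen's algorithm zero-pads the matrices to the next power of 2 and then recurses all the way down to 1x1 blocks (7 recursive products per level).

Matrix multiplication for 227x227 matrices:

Strassen's algorithm requires power-of-2 dimensions. Pad 227x227 to 256x256 (next power of 2).

Standard algorithm: 227^3 = 11697083 multiplications
Strassen's algorithm: 7^(log2(256)) = 7^8 = 5764801 multiplications
Savings: 11697083 - 5764801 = 5932282 multiplications

Standard: 11697083 multiplications (227^3). Strassen: 5764801 multiplications (7^8, after padding to 256x256). Strassen reduces 8 recursive multiplications to 7 at each level.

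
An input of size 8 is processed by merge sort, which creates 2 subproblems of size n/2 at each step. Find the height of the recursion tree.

For divide and conquer with division factor 2:

Problem sizes at each level:
Level 0: 8
Level 1: 4
Level 2: 2
Level 3: 1

The root is level 0 and the size-1 base case is level 3 (the tree spans levels 0 through 3, i.e. 4 levels counting the root), so the depth is the number of divisions: log_2(8) = 3

The recursion tree depth is log_2(8) = 3. At each level, the problem size is divided by 2, so it takes 3 divisions to reduce to a base case of size 1. The algorithm makes 2 recursive calls at each level.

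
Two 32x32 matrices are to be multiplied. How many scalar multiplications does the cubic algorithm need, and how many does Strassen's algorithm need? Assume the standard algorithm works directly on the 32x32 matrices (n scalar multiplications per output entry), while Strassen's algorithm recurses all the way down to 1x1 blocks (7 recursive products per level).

Matrix multiplication for 32x32 matrices:

Standard algorithm: 32^3 = 32768 multiplications
Strassen's algorithm: 7^(log2(32)) = 7^5 = 16807 multiplications
Savings: 32768 - 16807 = 15961 multiplications

Standard: 32768 multiplications (32^3). Strassen: 16807 multiplications (7^5). Strassen reduces 8 recursive multiplications to 7 at each level.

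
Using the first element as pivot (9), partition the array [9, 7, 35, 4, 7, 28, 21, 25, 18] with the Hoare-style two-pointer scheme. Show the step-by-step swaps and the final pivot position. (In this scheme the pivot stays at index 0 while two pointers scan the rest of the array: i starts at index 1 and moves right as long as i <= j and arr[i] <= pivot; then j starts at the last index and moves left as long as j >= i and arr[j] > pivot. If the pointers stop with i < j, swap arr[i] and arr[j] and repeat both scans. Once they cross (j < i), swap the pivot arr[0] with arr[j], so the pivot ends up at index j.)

Hoare-style two-pointer partition with pivot = 9:

Initial array: [9, 7, 35, 4, 7, 28, 21, 25, 18]

Pointers start at i = 1, j = 8.
i stops at index 2 (arr[2]=35 > 9), j stops at index 4 (arr[4]=7 <= 9): swap arr[2] and arr[4], array becomes [9, 7, 7, 4, 35, 28, 21, 25, 18]
i ends at 4, j ends at 3: the pointers have crossed (j < i), so scanning stops.

Swap pivot arr[0] with arr[3] to place pivot at position 3: [4, 7, 7, 9, 35, 28, 21, 25, 18]
Pivot position: 3

After partitioning with pivot 9, the array becomes [4, 7, 7, 9, 35, 28, 21, 25, 18]. The pivot is placed at index 3. All elements to the left of the pivot are <= 9, and all elements to the right are > 9.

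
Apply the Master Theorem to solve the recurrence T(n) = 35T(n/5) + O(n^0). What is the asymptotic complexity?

Master Theorem for T(n) = 35T(n/5) + O(n^0):

a = 35, b = 5, c = 0
log_b(a) = log_5(35) = 2.2091

Case 1: c = 0 < log_5(35) = 2.2091
T(n) = O(n^(log_5 35))

For T(n) = 35T(n/5) + O(n^0): log_5(35) = 2.2091. This is Case 1 of the Master Theorem (c < log_b(a), work dominated by leaves), giving O(n^(log_5 35)).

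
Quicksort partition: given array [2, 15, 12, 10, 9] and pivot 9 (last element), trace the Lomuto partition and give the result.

Lomuto partition with pivot = 9:

Initial array: [2, 15, 12, 10, 9]

arr[0]=2 <= 9: swap with position 0, array becomes [2, 15, 12, 10, 9]
arr[1]=15 > 9: no swap
arr[2]=12 > 9: no swap
arr[3]=10 > 9: no swap

Place pivot at position 1: [2, 9, 12, 10, 15]
Pivot position: 1

After partitioning with pivot 9, the array becomes [2, 9, 12, 10, 15]. The pivot is placed at index 1. All elements to the left of the pivot are <= 9, and all elements to the right are > 9.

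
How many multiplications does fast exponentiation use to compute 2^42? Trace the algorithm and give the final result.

Computing 2^42 by squaring (build up from 2^1; each line after the first costs one multiplication):

2^1 = 2
2^2 = (2^1)^2 = 2^2 = 4
2^4 = (2^2)^2 = 4^2 = 16
2^5 = 2 * 2^4 = 2 * 16 = 32
2^10 = (2^5)^2 = 32^2 = 1024
2^20 = (2^10)^2 = 1024^2 = 1048576
2^21 = 2 * 2^20 = 2 * 1048576 = 2097152
2^42 = (2^21)^2 = 2097152^2 = 4398046511104

Result: 4398046511104
Multiplications needed: 7 (7 lines after 2^1)

2^42 = 4398046511104. Using exponentiation by squaring, this requires 7 multiplications. The key idea: if the exponent is even, square the half-power; if odd, multiply by the base once.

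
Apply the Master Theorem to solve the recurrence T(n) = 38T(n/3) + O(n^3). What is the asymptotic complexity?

Master Theorem for T(n) = 38T(n/3) + O(n^3):

a = 38, b = 3, c = 3
log_b(a) = log_3(38) = 3.3111

Case 1: c = 3 < log_3(38) = 3.3111
T(n) = O(n^(log_3 38))

For T(n) = 38T(n/3) + O(n^3): log_3(38) = 3.3111. This is Case 1 of the Master Theorem (c < log_b(a), work dominated by leaves), giving O(n^(log_3 38)).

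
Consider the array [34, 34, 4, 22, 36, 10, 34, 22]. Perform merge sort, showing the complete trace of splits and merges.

Merge sort trace:

Split: [34, 34, 4, 22, 36, 10, 34, 22] -> [34, 34, 4, 22] and [36, 10, 34, 22]
  Split: [34, 34, 4, 22] -> [34, 34] and [4, 22]
    Split: [34, 34] -> [34] and [34]
    Merge: [34] + [34] -> [34, 34]
    Split: [4, 22] -> [4] and [22]
    Merge: [4] + [22] -> [4, 22]
  Merge: [34, 34] + [4, 22] -> [4, 22, 34, 34]
  Split: [36, 10, 34, 22] -> [36, 10] and [34, 22]
    Split: [36, 10] -> [36] and [10]
    Merge: [36] + [10] -> [10, 36]
    Split: [34, 22] -> [34] and [22]
    Merge: [34] + [22] -> [22, 34]
  Merge: [10, 36] + [22, 34] -> [10, 22, 34, 36]
Merge: [4, 22, 34, 34] + [10, 22, 34, 36] -> [4, 10, 22, 22, 34, 34, 34, 36]

Final sorted array: [4, 10, 22, 22, 34, 34, 34, 36]

The merge sort proceeds by recursively splitting the array and merging sorted halves.
After all merges, the sorted array is [4, 10, 22, 22, 34, 34, 34, 36].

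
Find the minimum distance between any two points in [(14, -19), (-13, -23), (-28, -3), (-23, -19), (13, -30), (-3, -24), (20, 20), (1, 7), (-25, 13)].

Computing all pairwise distances among 9 points:

d((14, -19), (-13, -23)) = 27.2947
d((14, -19), (-28, -3)) = 44.9444
d((14, -19), (-23, -19)) = 37.0
d((14, -19), (13, -30)) = 11.0454
d((14, -19), (-3, -24)) = 17.72
d((14, -19), (20, 20)) = 39.4588
d((14, -19), (1, 7)) = 29.0689
d((14, -19), (-25, 13)) = 50.448
d((-13, -23), (-28, -3)) = 25.0
d((-13, -23), (-23, -19)) = 10.7703
d((-13, -23), (13, -30)) = 26.9258
d((-13, -23), (-3, -24)) = 10.0499 <-- minimum
d((-13, -23), (20, 20)) = 54.2033
d((-13, -23), (1, 7)) = 33.1059
d((-13, -23), (-25, 13)) = 37.9473
d((-28, -3), (-23, -19)) = 16.7631
d((-28, -3), (13, -30)) = 49.0918
d((-28, -3), (-3, -24)) = 32.6497
d((-28, -3), (20, 20)) = 53.2259
d((-28, -3), (1, 7)) = 30.6757
d((-28, -3), (-25, 13)) = 16.2788
d((-23, -19), (13, -30)) = 37.6431
d((-23, -19), (-3, -24)) = 20.6155
d((-23, -19), (20, 20)) = 58.0517
d((-23, -19), (1, 7)) = 35.3836
d((-23, -19), (-25, 13)) = 32.0624
d((13, -30), (-3, -24)) = 17.088
d((13, -30), (20, 20)) = 50.4876
d((13, -30), (1, 7)) = 38.8973
d((13, -30), (-25, 13)) = 57.3847
d((-3, -24), (20, 20)) = 49.6488
d((-3, -24), (1, 7)) = 31.257
d((-3, -24), (-25, 13)) = 43.0465
d((20, 20), (1, 7)) = 23.0217
d((20, 20), (-25, 13)) = 45.5412
d((1, 7), (-25, 13)) = 26.6833

Closest pair: (-13, -23) and (-3, -24) with distance 10.0499

The closest pair is (-13, -23) and (-3, -24) with Euclidean distance 10.0499. For 9 points, brute-force pairwise comparison is shown above. For large n, the divide-and-conquer algorithm (sort by x, recurse on halves, check the dividing strip) achieves O(n log n).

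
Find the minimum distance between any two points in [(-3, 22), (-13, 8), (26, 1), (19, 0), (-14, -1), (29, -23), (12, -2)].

Computing all pairwise distances among 7 points:

d((-3, 22), (-13, 8)) = 17.2047
d((-3, 22), (26, 1)) = 35.805
d((-3, 22), (19, 0)) = 31.1127
d((-3, 22), (-14, -1)) = 25.4951
d((-3, 22), (29, -23)) = 55.2178
d((-3, 22), (12, -2)) = 28.3019
d((-13, 8), (26, 1)) = 39.6232
d((-13, 8), (19, 0)) = 32.9848
d((-13, 8), (-14, -1)) = 9.0554
d((-13, 8), (29, -23)) = 52.2015
d((-13, 8), (12, -2)) = 26.9258
d((26, 1), (19, 0)) = 7.0711 <-- minimum
d((26, 1), (-14, -1)) = 40.05
d((26, 1), (29, -23)) = 24.1868
d((26, 1), (12, -2)) = 14.3178
d((19, 0), (-14, -1)) = 33.0151
d((19, 0), (29, -23)) = 25.0799
d((19, 0), (12, -2)) = 7.2801
d((-14, -1), (29, -23)) = 48.3011
d((-14, -1), (12, -2)) = 26.0192
d((29, -23), (12, -2)) = 27.0185

Closest pair: (26, 1) and (19, 0) with distance 7.0711

The closest pair is (26, 1) and (19, 0) with Euclidean distance 7.0711. For 7 points, brute-force pairwise comparison is shown above. For large n, the divide-and-conquer algorithm (sort by x, recurse on halves, check the dividing strip) achieves O(n log n).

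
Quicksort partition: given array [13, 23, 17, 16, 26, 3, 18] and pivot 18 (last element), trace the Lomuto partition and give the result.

Lomuto partition with pivot = 18:

Initial array: [13, 23, 17, 16, 26, 3, 18]

arr[0]=13 <= 18: swap with position 0, array becomes [13, 23, 17, 16, 26, 3, 18]
arr[1]=23 > 18: no swap
arr[2]=17 <= 18: swap with position 1, array becomes [13, 17, 23, 16, 26, 3, 18]
arr[3]=16 <= 18: swap with position 2, array becomes [13, 17, 16, 23, 26, 3, 18]
arr[4]=26 > 18: no swap
arr[5]=3 <= 18: swap with position 3, array becomes [13, 17, 16, 3, 26, 23, 18]

Place pivot at position 4: [13, 17, 16, 3, 18, 23, 26]
Pivot position: 4

After partitioning with pivot 18, the array becomes [13, 17, 16, 3, 18, 23, 26]. The pivot is placed at index 4. All elements to the left of the pivot are <= 18, and all elements to the right are > 18.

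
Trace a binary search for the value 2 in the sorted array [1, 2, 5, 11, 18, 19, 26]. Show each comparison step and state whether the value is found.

Binary search for 2 in [1, 2, 5, 11, 18, 19, 26]:

lo=0, hi=6, mid=3, arr[mid]=11 -> 11 > 2, search left half
lo=0, hi=2, mid=1, arr[mid]=2 -> Found target at index 1!

Binary search finds 2 at index 1 after 2 comparisons. The search repeatedly halves the search space by comparing with the middle element.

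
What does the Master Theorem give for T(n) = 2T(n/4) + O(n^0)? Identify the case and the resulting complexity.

Master Theorem for T(n) = 2T(n/4) + O(n^0):

a = 2, b = 4, c = 0
log_b(a) = log_4(2) = 0.5000

Case 1: c = 0 < log_4(2) = 0.5000
T(n) = O(n^(log_4 2)) = O(sqrt(n))

For T(n) = 2T(n/4) + O(n^0): log_4(2) = 0.5000. This is Case 1 of the Master Theorem (c < log_b(a), work dominated by leaves), giving O(sqrt(n)).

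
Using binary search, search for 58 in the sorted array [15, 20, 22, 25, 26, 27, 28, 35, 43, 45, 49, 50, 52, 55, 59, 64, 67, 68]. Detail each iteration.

Binary search for 58 in [15, 20, 22, 25, 26, 27, 28, 35, 43, 45, 49, 50, 52, 55, 59, 64, 67, 68]:

lo=0, hi=17, mid=8, arr[mid]=43 -> 43 < 58, search right half
lo=9, hi=17, mid=13, arr[mid]=55 -> 55 < 58, search right half
lo=14, hi=17, mid=15, arr[mid]=64 -> 64 > 58, search left half
lo=14, hi=14, mid=14, arr[mid]=59 -> 59 > 58, search left half
lo=14 > hi=13, target 58 not found

Binary search determines that 58 is not in the array after 4 comparisons. The search space was exhausted without finding the target.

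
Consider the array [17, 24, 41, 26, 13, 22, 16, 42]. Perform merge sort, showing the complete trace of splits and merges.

Merge sort trace:

Split: [17, 24, 41, 26, 13, 22, 16, 42] -> [17, 24, 41, 26] and [13, 22, 16, 42]
  Split: [17, 24, 41, 26] -> [17, 24] and [41, 26]
    Split: [17, 24] -> [17] and [24]
    Merge: [17] + [24] -> [17, 24]
    Split: [41, 26] -> [41] and [26]
    Merge: [41] + [26] -> [26, 41]
  Merge: [17, 24] + [26, 41] -> [17, 24, 26, 41]
  Split: [13, 22, 16, 42] -> [13, 22] and [16, 42]
    Split: [13, 22] -> [13] and [22]
    Merge: [13] + [22] -> [13, 22]
    Split: [16, 42] -> [16] and [42]
    Merge: [16] + [42] -> [16, 42]
  Merge: [13, 22] + [16, 42] -> [13, 16, 22, 42]
Merge: [17, 24, 26, 41] + [13, 16, 22, 42] -> [13, 16, 17, 22, 24, 26, 41, 42]

Final sorted array: [13, 16, 17, 22, 24, 26, 41, 42]

The merge sort proceeds by recursively splitting the array and merging sorted halves.
After all merges, the sorted array is [13, 16, 17, 22, 24, 26, 41, 42].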